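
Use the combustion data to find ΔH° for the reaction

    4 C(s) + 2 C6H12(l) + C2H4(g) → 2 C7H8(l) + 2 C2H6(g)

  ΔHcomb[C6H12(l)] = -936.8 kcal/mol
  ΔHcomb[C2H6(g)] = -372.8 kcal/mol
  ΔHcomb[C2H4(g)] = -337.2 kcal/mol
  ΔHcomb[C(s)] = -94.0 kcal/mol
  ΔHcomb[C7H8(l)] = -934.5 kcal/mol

ΔH° = 27.8 kcal/mol

Using ΔH = Σ nΔHc°(reactants) − Σ nΔHc°(products):
= [4·(-94.0) + 2·(-936.8) + 1·(-337.2)] − [2·(-934.5) + 2·(-372.8)]
= 27.8 kcal/mol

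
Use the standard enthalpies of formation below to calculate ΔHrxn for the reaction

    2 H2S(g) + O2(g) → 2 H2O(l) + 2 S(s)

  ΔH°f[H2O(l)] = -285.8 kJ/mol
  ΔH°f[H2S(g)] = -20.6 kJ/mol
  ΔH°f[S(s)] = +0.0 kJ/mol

ΔH°rxn = Σ nΔHf°(products) − Σ nΔHf°(reactants).
Products: 2·(-285.8) + 2·(+0.0) = -571.6
Reactants: 2·(-20.6) + 1·(+0.0) = -41.2
ΔHrxn = (-571.6) − (-41.2) = -530.4 kJ/mol

ΔHrxn = -530.4 kJ/mol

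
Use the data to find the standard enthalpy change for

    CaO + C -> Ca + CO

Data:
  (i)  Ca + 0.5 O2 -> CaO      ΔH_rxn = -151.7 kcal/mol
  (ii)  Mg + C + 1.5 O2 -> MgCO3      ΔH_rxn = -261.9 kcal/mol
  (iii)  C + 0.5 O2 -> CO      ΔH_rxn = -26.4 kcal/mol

(i) reversed: +151.7 kcal/mol
(ii): not needed.
(iii) as written: -26.4 kcal/mol
ΔH_rxn = (-1)·(-151.7) + (1)·(-26.4) = 125.3 kcal/mol

ΔH_rxn = 125.3 kcal/mol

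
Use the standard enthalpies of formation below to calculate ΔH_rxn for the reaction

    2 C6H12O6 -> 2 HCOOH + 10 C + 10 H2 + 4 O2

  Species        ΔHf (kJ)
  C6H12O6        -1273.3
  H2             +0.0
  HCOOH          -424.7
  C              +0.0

Products: 2·(-424.7) + 10·(+0.0) + 10·(+0.0) + 4·(+0.0) = -849.4
Reactants: 2·(-1273.3) = -2546.6
ΔH_rxn = (-849.4) − (-2546.6) = 1697.2 kJ

ΔH_rxn = 1697.2 kJ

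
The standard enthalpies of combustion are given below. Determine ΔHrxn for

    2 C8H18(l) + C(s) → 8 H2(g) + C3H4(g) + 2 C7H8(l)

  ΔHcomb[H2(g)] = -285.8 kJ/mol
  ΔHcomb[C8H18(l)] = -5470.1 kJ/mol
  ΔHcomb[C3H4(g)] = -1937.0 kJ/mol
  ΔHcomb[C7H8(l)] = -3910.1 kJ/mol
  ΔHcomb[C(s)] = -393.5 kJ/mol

ΔHrxn = 709.9 kJ/mol

With combustion enthalpies, reactants minus products:
= [2·(-5470.1) + 1·(-393.5)] − [8·(-285.8) + 1·(-1937.0) + 2·(-3910.1)]
= 709.9 kJ/mol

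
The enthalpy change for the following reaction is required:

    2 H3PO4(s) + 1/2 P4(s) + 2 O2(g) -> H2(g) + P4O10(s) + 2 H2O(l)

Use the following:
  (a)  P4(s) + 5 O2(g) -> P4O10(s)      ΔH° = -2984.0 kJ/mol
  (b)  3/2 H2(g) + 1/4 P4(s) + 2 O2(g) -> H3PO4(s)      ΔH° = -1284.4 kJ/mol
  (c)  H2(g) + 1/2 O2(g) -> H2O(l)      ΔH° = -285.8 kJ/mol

(a) as written: -2984.0 kJ/mol
(b) reversed and × 2: (-2)·(-1284.4) = +2568.8 kJ/mol
(c) × 2: (2)·(-285.8) = -571.6 kJ/mol
Since enthalpy is a state function, ΔH° = (1)·(-2984.0) + (-2)·(-1284.4) + (2)·(-285.8) = -986.8 kJ/mol

ΔH° = -986.8 kJ/mol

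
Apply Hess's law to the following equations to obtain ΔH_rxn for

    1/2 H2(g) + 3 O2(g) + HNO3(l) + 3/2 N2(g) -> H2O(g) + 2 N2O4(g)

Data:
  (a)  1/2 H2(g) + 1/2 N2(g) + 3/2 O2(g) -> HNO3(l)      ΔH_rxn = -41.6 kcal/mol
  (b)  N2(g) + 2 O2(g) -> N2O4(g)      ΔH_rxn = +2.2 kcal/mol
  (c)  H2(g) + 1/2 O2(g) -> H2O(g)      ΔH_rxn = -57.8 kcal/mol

ΔH_rxn = -11.8 kcal/mol

(a) reversed (reverse to put HNO3(l) on the reactant side): +41.6 kcal/mol
(b) × 2 (scale by 2 for the 2 N2O4(g)): (2)·(+2.2) = +4.4 kcal/mol
(c) as written (H2O(g) already on the product side): -57.8 kcal/mol
Summing the manipulated equations, ΔH_rxn = (+41.6) + (+4.4) + (-57.8) = -11.8 kcal/mol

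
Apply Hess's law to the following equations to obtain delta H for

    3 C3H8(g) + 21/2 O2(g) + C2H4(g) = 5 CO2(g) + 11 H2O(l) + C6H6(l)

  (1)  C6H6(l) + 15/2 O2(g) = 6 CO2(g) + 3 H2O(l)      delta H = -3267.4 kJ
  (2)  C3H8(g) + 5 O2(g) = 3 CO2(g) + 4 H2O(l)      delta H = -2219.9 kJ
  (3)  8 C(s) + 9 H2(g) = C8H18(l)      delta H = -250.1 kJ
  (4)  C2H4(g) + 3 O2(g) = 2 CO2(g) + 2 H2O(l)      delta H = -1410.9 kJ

(1) reversed (reverse to put C6H6(l) on the product side): +3267.4 kJ
(2) × 3 (×3 to match 3 C3H8(g) in the target): (3)·(-2219.9) = -6659.7 kJ
(3): not needed (C(s) appears nowhere else).
(4) as written (C2H4(g) already on the reactant side): -1410.9 kJ
delta H = (+3267.4) + (-6659.7) + (-1410.9) = -4803.2 kJ

delta H = -4803.2 kJ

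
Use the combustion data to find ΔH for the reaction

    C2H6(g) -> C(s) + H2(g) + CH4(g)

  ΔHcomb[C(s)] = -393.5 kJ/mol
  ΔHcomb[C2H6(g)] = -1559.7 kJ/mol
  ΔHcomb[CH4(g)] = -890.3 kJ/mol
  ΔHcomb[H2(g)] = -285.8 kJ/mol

Using ΔH = Σ nΔHc°(reactants) − Σ nΔHc°(products):
= [1·(-1559.7)] − [1·(-393.5) + 1·(-285.8) + 1·(-890.3)]
= 9.9 kJ/mol

ΔH = 9.9 kJ/mol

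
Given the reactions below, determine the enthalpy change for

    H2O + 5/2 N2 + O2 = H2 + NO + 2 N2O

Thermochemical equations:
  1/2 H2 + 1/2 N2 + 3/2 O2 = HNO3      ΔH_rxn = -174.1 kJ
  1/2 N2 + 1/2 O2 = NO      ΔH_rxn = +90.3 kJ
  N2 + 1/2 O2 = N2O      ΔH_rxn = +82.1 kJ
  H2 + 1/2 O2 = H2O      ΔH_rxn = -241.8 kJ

ΔH_rxn = 496.3 kJ

equation 1: not needed.
equation 2 as written: +90.3 kJ
equation 3 × 2: (2)·(+82.1) = +164.2 kJ
equation 4 reversed: +241.8 kJ
By Hess's law, ΔH_rxn = (+90.3) + (+164.2) + (+241.8) = 496.3 kJ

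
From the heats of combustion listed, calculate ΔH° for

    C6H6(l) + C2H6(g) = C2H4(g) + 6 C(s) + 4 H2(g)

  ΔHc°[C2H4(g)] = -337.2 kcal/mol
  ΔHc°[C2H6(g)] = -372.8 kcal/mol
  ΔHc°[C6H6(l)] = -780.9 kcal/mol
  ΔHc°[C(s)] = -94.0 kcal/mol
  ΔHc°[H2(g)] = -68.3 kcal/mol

ΔH° = 20.7 kcal/mol

Using ΔH = Σ nΔHc°(reactants) − Σ nΔHc°(products):
= [1·(-780.9) + 1·(-372.8)] − [1·(-337.2) + 6·(-94.0) + 4·(-68.3)]
= 20.7 kcal/mol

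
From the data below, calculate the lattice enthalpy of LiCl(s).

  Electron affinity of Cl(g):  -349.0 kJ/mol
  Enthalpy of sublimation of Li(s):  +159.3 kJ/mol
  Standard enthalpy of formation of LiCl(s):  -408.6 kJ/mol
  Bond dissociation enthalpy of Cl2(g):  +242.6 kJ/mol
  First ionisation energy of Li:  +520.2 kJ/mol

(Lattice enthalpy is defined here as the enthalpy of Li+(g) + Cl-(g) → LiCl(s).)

ΔHf° = 1·ΔHsub + 1·(ΣIE) + 1/2·D(Cl2) + 1·EA + U
-408.6 = 1·(+159.3) + 1·(+520.2) + 1/2·(+242.6) + 1·(-349.0) + U
U = -408.6 − (+451.8) = -860.4 kJ/mol

U = -860.4 kJ/mol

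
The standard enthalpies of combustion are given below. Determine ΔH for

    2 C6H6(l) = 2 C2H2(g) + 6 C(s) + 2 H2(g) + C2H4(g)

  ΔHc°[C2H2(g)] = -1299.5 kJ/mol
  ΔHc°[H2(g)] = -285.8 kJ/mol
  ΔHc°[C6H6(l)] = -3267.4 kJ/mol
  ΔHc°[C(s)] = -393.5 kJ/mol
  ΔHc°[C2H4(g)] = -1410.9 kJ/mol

ΔH = 407.7 kJ/mol

With combustion enthalpies, reactants minus products:
= [2·(-3267.4)] − [2·(-1299.5) + 6·(-393.5) + 2·(-285.8) + 1·(-1410.9)]
= 407.7 kJ/mol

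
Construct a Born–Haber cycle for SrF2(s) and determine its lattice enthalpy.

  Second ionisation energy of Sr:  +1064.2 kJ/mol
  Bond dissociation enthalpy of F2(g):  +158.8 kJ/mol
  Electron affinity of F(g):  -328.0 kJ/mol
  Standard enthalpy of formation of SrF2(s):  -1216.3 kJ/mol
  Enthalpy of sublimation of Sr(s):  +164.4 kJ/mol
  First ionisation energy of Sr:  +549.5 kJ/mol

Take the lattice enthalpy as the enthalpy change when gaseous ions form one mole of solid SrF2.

U = -2497.2 kJ/mol

ΔHf° = 1·ΔHsub + 1·(ΣIE) + 1·D(F2) + 2·EA + U
-1216.3 = 1·(+164.4) + 1·(+1613.7) + 1·(+158.8) + 2·(-328.0) + U
U = -1216.3 − (+1280.9) = -2497.2 kJ/mol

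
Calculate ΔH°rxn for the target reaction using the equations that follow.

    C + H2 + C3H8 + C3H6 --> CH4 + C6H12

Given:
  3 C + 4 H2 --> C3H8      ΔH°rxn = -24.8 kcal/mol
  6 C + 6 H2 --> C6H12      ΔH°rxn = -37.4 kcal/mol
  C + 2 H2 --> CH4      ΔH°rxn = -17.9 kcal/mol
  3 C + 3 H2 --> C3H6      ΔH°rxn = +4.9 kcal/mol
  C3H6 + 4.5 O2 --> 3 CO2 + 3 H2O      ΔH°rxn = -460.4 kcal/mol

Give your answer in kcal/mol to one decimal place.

equation 1 reversed: +24.8 kcal/mol
equation 2 as written: -37.4 kcal/mol
equation 3 as written: -17.9 kcal/mol
equation 4 reversed: -4.9 kcal/mol
equation 5: not needed.
ΔH°rxn = (-1)·(-24.8) + (1)·(-37.4) + (1)·(-17.9) + (-1)·(+4.9) = -35.4 kcal/mol

ΔH°rxn = -35.4 kcal/mol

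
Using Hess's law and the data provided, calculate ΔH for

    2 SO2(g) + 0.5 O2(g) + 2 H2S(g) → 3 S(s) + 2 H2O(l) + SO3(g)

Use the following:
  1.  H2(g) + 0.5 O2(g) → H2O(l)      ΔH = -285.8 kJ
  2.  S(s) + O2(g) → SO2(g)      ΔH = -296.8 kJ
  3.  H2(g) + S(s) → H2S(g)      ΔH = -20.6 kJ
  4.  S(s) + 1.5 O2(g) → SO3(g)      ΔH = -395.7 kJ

ΔH = -332.5 kJ

eq. 1 × 2 (scale by 2 for the 2 H2O(l)): (2)·(-285.8) = -571.6 kJ
eq. 2 reversed and × 2 (SO2(g) must end up as a reactant; scale by 2 for the 2 SO2(g)): (-2)·(-296.8) = +593.6 kJ
eq. 3 reversed and × 2 (reverse to put H2S(g) on the reactant side; scale by 2 for the 2 H2S(g)): (-2)·(-20.6) = +41.2 kJ
eq. 4 as written (SO3(g) already on the product side): -395.7 kJ
ΔH = (2)·(-285.8) + (-2)·(-296.8) + (-2)·(-20.6) + (1)·(-395.7) = -332.5 kJ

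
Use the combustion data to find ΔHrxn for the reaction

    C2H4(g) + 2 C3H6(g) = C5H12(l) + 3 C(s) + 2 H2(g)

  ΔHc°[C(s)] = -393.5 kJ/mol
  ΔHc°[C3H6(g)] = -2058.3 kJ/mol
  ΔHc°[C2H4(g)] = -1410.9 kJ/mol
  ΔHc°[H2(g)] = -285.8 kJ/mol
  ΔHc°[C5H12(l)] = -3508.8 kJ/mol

Using ΔH = Σ nΔHc°(reactants) − Σ nΔHc°(products):
= [1·(-1410.9) + 2·(-2058.3)] − [1·(-3508.8) + 3·(-393.5) + 2·(-285.8)]
= -266.6 kJ/mol

ΔHrxn = -266.6 kJ/mol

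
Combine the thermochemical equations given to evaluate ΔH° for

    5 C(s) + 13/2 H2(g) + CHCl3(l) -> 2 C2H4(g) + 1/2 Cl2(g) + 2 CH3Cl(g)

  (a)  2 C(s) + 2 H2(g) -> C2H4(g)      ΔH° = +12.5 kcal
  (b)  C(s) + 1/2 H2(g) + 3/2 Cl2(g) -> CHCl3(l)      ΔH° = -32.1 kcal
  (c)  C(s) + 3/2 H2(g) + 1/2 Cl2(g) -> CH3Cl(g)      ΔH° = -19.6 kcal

ΔH° = 17.9 kcal

(a) × 2 (×2 to match 2 C2H4(g) in the target): (2)·(+12.5) = +25.0 kcal
(b) reversed (CHCl3(l) must end up as a reactant): +32.1 kcal
(c) × 2 (scale by 2 for the 2 CH3Cl(g)): (2)·(-19.6) = -39.2 kcal
ΔH° = (+25.0) + (+32.1) + (-39.2) = 17.9 kcal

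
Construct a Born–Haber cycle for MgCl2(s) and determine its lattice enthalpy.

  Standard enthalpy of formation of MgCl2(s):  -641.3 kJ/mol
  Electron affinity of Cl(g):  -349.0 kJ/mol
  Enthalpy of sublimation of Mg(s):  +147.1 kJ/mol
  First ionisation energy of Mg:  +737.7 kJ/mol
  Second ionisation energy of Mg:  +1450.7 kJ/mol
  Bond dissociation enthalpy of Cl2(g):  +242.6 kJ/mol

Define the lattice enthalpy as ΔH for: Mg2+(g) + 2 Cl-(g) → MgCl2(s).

ΔHf° = 1·ΔHsub + 1·(ΣIE) + 1·D(Cl2) + 2·EA + U
-641.3 = 1·(+147.1) + 1·(+2188.4) + 1·(+242.6) + 2·(-349.0) + U
U = -641.3 − (+1880.1) = -2521.4 kJ/mol

U = -2521.4 kJ/mol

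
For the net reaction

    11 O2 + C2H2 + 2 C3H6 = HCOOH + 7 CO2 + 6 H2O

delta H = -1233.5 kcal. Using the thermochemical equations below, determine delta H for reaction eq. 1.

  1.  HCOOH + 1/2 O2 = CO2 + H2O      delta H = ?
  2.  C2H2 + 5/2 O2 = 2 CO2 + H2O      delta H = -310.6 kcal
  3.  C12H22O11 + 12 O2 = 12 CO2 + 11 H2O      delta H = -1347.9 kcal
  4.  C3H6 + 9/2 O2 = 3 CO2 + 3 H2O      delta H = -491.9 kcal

delta H = -60.9 kcal

eq. 1 reversed (HCOOH must end up as a product): contributes −x
eq. 2 as written (C2H2 already on the reactant side): -310.6 kcal
eq. 3: not needed (C12H22O11 appears nowhere else).
eq. 4 × 2 (scale by 2 for the 2 C3H6): (2)·(-491.9) = -983.8 kcal
-1233.5 = (-310.6) + (-983.8) − x
x = (-1233.5 − (-1294.4)) / (-1) = -60.9 kcal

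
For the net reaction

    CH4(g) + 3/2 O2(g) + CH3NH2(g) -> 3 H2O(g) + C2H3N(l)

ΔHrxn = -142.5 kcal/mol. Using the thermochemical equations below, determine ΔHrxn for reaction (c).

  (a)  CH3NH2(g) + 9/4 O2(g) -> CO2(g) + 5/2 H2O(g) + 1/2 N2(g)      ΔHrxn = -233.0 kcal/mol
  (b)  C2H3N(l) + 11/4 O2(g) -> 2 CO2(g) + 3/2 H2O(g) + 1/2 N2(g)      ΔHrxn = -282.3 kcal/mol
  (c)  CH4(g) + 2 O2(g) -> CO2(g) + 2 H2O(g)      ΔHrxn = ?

(a) as written (CH3NH2(g) already on the reactant side): -233.0 kcal/mol
(b) reversed (C2H3N(l) must end up as a product): +282.3 kcal/mol
(c) as written (CH4(g) already on the reactant side): contributes x
-142.5 = (-233.0) + (+282.3) + x
x = (-142.5 − (+49.3)) / (1) = -191.8 kcal/mol

ΔHrxn = -191.8 kcal/mol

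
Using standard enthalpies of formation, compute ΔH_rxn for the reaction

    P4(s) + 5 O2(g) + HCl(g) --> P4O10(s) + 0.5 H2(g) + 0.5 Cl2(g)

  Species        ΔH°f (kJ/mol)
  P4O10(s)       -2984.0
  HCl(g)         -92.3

Products: 1·(-2984.0) + 1/2·(+0.0) + 1/2·(+0.0) = -2984.0
Reactants: 1·(+0.0) + 5·(+0.0) + 1·(-92.3) = -92.3
ΔH_rxn = (-2984.0) − (-92.3) = -2891.7 kJ/mol

ΔH_rxn = -2891.7 kJ/mol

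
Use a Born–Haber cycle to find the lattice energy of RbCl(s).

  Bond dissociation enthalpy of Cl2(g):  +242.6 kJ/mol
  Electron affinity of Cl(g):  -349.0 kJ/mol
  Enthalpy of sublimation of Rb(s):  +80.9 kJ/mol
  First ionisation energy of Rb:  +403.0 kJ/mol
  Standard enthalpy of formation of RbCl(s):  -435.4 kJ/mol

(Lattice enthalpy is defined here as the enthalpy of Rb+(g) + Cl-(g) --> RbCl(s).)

ΔHf° = 1·ΔHsub + 1·(ΣIE) + 1/2·D(Cl2) + 1·EA + U
-435.4 = 1·(+80.9) + 1·(+403.0) + 1/2·(+242.6) + 1·(-349.0) + U
U = -435.4 − (+256.2) = -691.6 kJ/mol

U = -691.6 kJ/mol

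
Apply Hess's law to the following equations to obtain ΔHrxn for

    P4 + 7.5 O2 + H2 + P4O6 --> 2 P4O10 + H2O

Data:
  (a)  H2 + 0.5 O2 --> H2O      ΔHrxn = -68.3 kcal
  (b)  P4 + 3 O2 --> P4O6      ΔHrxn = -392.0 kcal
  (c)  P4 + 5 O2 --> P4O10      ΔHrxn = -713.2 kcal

ΔHrxn = -1102.7 kcal

(a) as written (H2O already on the product side): -68.3 kcal
(b) reversed (reverse to put P4O6 on the reactant side): +392.0 kcal
(c) × 2 (×2 to match 2 P4O10 in the target): (2)·(-713.2) = -1426.4 kcal
Since enthalpy is a state function, ΔHrxn = (-68.3) + (+392.0) + (-1426.4) = -1102.7 kcal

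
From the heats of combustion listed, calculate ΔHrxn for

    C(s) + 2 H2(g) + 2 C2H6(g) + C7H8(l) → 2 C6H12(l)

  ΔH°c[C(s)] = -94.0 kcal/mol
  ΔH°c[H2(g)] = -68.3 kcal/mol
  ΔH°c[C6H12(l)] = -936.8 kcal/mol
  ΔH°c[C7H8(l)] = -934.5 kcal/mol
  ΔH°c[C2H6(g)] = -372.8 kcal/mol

Using ΔH = Σ nΔHc°(reactants) − Σ nΔHc°(products):
= [1·(-94.0) + 2·(-68.3) + 2·(-372.8) + 1·(-934.5)] − [2·(-936.8)]
= -37.1 kcal/mol

ΔHrxn = -37.1 kcal/mol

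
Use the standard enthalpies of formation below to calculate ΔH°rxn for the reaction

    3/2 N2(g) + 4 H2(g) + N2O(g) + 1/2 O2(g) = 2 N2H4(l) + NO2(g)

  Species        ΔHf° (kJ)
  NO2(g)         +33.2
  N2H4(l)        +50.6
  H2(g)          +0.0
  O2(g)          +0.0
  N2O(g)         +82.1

Products: 2·(+50.6) + 1·(+33.2) = +134.4
Reactants: 3/2·(+0.0) + 4·(+0.0) + 1·(+82.1) + 1/2·(+0.0) = +82.1
ΔH°rxn = (+134.4) − (+82.1) = 52.3 kJ

ΔH°rxn = 52.3 kJ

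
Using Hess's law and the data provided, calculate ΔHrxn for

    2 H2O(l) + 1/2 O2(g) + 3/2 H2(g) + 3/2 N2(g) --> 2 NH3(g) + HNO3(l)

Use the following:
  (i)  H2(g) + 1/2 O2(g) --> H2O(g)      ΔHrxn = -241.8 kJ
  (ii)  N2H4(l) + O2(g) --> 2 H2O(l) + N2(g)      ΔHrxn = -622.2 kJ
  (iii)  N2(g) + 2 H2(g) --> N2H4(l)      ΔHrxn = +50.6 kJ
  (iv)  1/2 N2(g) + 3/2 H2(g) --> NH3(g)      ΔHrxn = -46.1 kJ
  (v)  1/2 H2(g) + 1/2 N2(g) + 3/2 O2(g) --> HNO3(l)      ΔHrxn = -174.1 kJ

(i): not needed (H2O(g) appears nowhere else).
(ii) reversed (reverse to put H2O(l) on the reactant side): +622.2 kJ
(iii) reversed: -50.6 kJ
(iv) × 2 (scale by 2 for the 2 NH3(g)): (2)·(-46.1) = -92.2 kJ
(v) as written (HNO3(l) already on the product side): -174.1 kJ
Summing the manipulated equations, ΔHrxn = (-1)·(-622.2) + (-1)·(+50.6) + (2)·(-46.1) + (1)·(-174.1) = 305.3 kJ

ΔHrxn = 305.3 kJ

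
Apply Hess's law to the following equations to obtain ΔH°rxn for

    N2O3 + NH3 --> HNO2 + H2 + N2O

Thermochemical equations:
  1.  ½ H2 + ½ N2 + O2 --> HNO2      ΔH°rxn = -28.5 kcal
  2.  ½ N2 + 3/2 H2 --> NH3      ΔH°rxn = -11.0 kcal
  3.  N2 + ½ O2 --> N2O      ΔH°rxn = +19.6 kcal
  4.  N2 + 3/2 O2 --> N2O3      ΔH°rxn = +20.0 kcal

eq. 1 as written (HNO2 already on the product side): -28.5 kcal
eq. 2 reversed (NH3 must end up as a reactant): +11.0 kcal
eq. 3 as written (N2O already on the product side): +19.6 kcal
eq. 4 reversed (reverse to put N2O3 on the reactant side): -20.0 kcal
Combining the equations, ΔH°rxn = (-28.5) + (+11.0) + (+19.6) + (-20.0) = -17.9 kcal

ΔH°rxn = -17.9 kcal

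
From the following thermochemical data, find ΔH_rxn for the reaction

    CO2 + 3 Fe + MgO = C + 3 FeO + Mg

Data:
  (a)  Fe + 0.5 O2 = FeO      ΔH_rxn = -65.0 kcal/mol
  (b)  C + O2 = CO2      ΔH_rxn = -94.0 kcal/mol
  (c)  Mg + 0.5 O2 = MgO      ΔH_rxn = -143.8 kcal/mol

(a) × 3 (×3 to match 3 FeO in the target): (3)·(-65.0) = -195.0 kcal/mol
(b) reversed (reverse to put CO2 on the reactant side): +94.0 kcal/mol
(c) reversed (reverse to put MgO on the reactant side): +143.8 kcal/mol
ΔH_rxn = (3)·(-65.0) + (-1)·(-94.0) + (-1)·(-143.8) = 42.8 kcal/mol

ΔH_rxn = 42.8 kcal/mol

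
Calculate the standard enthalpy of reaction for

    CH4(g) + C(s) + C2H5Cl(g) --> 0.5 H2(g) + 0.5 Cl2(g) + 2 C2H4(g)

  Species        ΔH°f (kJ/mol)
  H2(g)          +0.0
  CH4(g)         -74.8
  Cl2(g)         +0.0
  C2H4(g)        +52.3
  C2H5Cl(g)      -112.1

Products: 1/2·(+0.0) + 1/2·(+0.0) + 2·(+52.3) = +104.6
Reactants: 1·(-74.8) + 1·(+0.0) + 1·(-112.1) = -186.9
ΔH_rxn = (+104.6) − (-186.9) = 291.5 kJ/mol

ΔH_rxn = 291.5 kJ/mol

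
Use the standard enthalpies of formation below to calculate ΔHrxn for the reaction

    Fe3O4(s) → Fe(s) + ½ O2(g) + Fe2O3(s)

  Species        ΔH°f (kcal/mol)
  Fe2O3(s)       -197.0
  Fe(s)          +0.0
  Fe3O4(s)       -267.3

Products: 1·(+0.0) + 1/2·(+0.0) + 1·(-197.0) = -197.0
Reactants: 1·(-267.3) = -267.3
ΔHrxn = (-197.0) − (-267.3) = 70.3 kcal/mol

ΔHrxn = 70.3 kcal/mol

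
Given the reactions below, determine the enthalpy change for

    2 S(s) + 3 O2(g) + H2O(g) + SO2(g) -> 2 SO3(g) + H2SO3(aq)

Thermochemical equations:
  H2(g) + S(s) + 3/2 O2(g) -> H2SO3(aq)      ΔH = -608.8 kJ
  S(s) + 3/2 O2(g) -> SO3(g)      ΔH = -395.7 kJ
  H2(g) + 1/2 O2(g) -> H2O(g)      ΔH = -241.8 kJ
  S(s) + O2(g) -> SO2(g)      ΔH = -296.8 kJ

ΔH = -861.6 kJ

equation 1 as written (H2SO3(aq) already on the product side): -608.8 kJ
equation 2 × 2 (×2 to match 2 SO3(g) in the target): (2)·(-395.7) = -791.4 kJ
equation 3 reversed (reverse to put H2O(g) on the reactant side): +241.8 kJ
equation 4 reversed (reverse to put SO2(g) on the reactant side): +296.8 kJ
Combining the equations, ΔH = (1)·(-608.8) + (2)·(-395.7) + (-1)·(-241.8) + (-1)·(-296.8) = -861.6 kJ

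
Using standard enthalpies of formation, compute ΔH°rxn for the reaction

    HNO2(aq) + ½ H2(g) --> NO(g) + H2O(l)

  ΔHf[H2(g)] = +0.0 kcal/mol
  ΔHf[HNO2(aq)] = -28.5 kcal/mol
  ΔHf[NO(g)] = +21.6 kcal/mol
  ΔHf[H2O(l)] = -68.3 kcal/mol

Products: 1·(+21.6) + 1·(-68.3) = -46.7
Reactants: 1·(-28.5) + 1/2·(+0.0) = -28.5
ΔH°rxn = (-46.7) − (-28.5) = -18.2 kcal/mol

ΔH°rxn = -18.2 kcal/mol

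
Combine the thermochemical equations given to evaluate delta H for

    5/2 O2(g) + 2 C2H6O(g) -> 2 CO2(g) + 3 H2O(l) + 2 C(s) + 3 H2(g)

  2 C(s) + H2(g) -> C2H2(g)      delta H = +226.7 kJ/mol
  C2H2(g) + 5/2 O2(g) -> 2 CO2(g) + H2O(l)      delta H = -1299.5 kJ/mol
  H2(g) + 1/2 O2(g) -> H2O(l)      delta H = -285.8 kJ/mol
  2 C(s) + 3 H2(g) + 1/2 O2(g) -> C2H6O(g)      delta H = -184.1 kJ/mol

delta H = -1276.2 kJ/mol

equation 1 as written: +226.7 kJ/mol
equation 2 as written (CO2(g) already on the product side): -1299.5 kJ/mol
equation 3 × 2: (2)·(-285.8) = -571.6 kJ/mol
equation 4 reversed and × 2 (reverse to put C2H6O(g) on the reactant side; scale by 2 for the 2 C2H6O(g)): (-2)·(-184.1) = +368.2 kJ/mol
Summing the manipulated equations, delta H = (1)·(+226.7) + (1)·(-1299.5) + (2)·(-285.8) + (-2)·(-184.1) = -1276.2 kJ/mol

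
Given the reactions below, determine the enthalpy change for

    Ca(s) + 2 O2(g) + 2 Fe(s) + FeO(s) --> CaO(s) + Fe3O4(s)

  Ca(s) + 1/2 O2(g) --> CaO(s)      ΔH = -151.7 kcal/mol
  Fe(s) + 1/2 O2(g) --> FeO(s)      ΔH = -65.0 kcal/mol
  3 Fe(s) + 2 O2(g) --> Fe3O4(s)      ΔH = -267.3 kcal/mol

equation 1 as written (CaO(s) already on the product side): -151.7 kcal/mol
equation 2 reversed (FeO(s) must end up as a reactant): +65.0 kcal/mol
equation 3 as written (Fe3O4(s) already on the product side): -267.3 kcal/mol
Combining the equations, ΔH = (1)·(-151.7) + (-1)·(-65.0) + (1)·(-267.3) = -354.0 kcal/mol

ΔH = -354.0 kcal/mol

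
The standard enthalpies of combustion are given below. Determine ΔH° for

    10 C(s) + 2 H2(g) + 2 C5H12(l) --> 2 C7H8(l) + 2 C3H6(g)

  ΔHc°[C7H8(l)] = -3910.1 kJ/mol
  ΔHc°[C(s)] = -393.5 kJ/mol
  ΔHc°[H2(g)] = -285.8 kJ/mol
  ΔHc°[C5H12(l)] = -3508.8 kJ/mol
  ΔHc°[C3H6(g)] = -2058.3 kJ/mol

ΔH° = 412.6 kJ/mol

With combustion enthalpies, reactants minus products:
= [10·(-393.5) + 2·(-285.8) + 2·(-3508.8)] − [2·(-3910.1) + 2·(-2058.3)]
= 412.6 kJ/mol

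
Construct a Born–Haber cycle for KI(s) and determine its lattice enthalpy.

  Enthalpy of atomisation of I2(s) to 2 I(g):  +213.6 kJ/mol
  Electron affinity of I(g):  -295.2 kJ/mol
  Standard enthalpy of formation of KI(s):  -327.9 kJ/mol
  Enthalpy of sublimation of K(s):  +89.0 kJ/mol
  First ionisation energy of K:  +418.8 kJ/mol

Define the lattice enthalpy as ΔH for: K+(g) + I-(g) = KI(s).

ΔHf° = 1·ΔHsub + 1·(ΣIE) + 1/2·D(I2) + 1·EA + U
-327.9 = 1·(+89.0) + 1·(+418.8) + 1/2·(+213.6) + 1·(-295.2) + U
U = -327.9 − (+319.4) = -647.3 kJ/mol

U = -647.3 kJ/mol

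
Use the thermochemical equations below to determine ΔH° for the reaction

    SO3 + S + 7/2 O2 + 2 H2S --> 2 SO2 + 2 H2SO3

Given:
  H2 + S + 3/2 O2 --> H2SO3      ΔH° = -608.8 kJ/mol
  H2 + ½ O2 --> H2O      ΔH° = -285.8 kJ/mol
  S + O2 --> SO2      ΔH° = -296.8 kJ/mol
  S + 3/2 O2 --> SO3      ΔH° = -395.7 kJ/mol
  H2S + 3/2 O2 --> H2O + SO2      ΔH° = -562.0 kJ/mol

ΔH° = -1374.3 kJ/mol

equation 1 × 2: (2)·(-608.8) = -1217.6 kJ/mol
equation 2 reversed and × 2: (-2)·(-285.8) = +571.6 kJ/mol
equation 3: not needed.
equation 4 reversed: +395.7 kJ/mol
equation 5 × 2: (2)·(-562.0) = -1124.0 kJ/mol
Combining the equations, ΔH° = (-1217.6) + (+571.6) + (+395.7) + (-1124.0) = -1374.3 kJ/mol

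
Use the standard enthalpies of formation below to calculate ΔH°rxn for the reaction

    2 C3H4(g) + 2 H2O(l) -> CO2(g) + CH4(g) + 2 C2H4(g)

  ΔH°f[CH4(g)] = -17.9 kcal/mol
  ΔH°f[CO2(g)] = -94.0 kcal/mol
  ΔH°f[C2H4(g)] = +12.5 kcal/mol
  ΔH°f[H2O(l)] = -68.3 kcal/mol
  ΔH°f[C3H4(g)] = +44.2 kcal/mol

Products: 1·(-94.0) + 1·(-17.9) + 2·(+12.5) = -86.9
Reactants: 2·(+44.2) + 2·(-68.3) = -48.2
ΔH°rxn = (-86.9) − (-48.2) = -38.7 kcal/mol

ΔH°rxn = -38.7 kcal/mol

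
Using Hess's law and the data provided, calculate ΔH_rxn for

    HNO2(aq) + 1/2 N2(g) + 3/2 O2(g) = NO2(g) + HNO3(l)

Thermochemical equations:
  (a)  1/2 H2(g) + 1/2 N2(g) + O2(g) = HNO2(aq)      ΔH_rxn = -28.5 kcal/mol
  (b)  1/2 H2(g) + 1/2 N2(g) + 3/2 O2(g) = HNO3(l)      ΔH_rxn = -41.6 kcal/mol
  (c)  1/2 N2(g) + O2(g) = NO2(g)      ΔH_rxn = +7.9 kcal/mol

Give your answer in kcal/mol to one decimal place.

(a) reversed (HNO2(aq) must end up as a reactant): +28.5 kcal/mol
(b) as written (HNO3(l) already on the product side): -41.6 kcal/mol
(c) as written (NO2(g) already on the product side): +7.9 kcal/mol
Since enthalpy is a state function, ΔH_rxn = (+28.5) + (-41.6) + (+7.9) = -5.2 kcal/mol

ΔH_rxn = -5.2 kcal/mol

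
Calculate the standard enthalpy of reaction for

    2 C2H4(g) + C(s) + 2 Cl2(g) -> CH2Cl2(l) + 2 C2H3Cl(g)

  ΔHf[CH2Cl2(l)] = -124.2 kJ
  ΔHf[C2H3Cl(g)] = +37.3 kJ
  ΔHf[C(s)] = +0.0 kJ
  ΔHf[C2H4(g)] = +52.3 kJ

ΔH°rxn = -154.2 kJ

Products: 1·(-124.2) + 2·(+37.3) = -49.6
Reactants: 2·(+52.3) + 1·(+0.0) + 2·(+0.0) = +104.6
ΔH°rxn = (-49.6) − (+104.6) = -154.2 kJ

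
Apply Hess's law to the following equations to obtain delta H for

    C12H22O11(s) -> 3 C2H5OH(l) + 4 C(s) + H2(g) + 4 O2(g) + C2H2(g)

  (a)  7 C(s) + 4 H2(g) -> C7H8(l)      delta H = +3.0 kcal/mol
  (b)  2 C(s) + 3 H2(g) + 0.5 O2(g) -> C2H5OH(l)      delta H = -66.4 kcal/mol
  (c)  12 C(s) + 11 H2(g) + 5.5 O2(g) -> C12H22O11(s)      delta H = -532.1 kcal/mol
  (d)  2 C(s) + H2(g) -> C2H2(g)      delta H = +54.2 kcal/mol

delta H = 387.1 kcal/mol

(a): not needed (C7H8(l) appears nowhere else).
(b) × 3 (×3 to match 3 C2H5OH(l) in the target): (3)·(-66.4) = -199.2 kcal/mol
(c) reversed (reverse to put C12H22O11(s) on the reactant side): +532.1 kcal/mol
(d) as written (C2H2(g) already on the product side): +54.2 kcal/mol
delta H = (3)·(-66.4) + (-1)·(-532.1) + (1)·(+54.2) = 387.1 kcal/mol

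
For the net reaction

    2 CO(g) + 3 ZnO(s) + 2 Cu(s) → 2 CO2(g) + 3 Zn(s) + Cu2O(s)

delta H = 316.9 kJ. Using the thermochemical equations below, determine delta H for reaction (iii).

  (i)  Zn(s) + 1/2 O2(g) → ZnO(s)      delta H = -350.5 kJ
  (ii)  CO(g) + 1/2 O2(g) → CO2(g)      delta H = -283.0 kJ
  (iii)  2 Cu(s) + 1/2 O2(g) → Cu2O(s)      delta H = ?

(i) reversed and × 3: (-3)·(-350.5) = +1051.5 kJ
(ii) × 2: (2)·(-283.0) = -566.0 kJ
(iii) as written: contributes x
+316.9 = (+1051.5) + (-566.0) + x
x = (+316.9 − (+485.5)) / (1) = -168.6 kJ

delta H = -168.6 kJ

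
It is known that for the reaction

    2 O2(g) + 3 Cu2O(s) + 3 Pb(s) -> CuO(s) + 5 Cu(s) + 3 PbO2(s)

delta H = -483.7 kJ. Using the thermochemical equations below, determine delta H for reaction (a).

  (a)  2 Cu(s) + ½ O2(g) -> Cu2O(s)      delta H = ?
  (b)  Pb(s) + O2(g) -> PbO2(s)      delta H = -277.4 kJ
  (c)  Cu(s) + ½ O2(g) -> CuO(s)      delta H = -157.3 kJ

delta H = -168.6 kJ

(a) reversed and × 3: contributes −3·x
(b) × 3: (3)·(-277.4) = -832.2 kJ
(c) as written: -157.3 kJ
-483.7 = (-832.2) + (-157.3) − 3·x
x = (-483.7 − (-989.5)) / (-3) = -168.6 kJ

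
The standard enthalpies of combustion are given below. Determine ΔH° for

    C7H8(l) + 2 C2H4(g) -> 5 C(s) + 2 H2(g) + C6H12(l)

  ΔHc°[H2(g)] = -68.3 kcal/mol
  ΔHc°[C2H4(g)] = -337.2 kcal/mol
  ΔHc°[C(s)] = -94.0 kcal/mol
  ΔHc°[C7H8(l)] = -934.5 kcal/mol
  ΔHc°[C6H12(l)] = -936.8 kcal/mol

Using ΔH = Σ nΔHc°(reactants) − Σ nΔHc°(products):
= [1·(-934.5) + 2·(-337.2)] − [5·(-94.0) + 2·(-68.3) + 1·(-936.8)]
= -65.5 kcal/mol

ΔH° = -65.5 kcal/mol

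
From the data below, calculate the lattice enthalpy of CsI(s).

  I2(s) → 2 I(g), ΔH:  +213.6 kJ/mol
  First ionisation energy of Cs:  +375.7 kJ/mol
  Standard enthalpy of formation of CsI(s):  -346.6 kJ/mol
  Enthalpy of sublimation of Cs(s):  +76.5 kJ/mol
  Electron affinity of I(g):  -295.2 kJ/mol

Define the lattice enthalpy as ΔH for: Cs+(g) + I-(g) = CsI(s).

ΔHf° = 1·ΔHsub + 1·(ΣIE) + 1/2·D(I2) + 1·EA + U
-346.6 = 1·(+76.5) + 1·(+375.7) + 1/2·(+213.6) + 1·(-295.2) + U
U = -346.6 − (+263.8) = -610.4 kJ/mol

U = -610.4 kJ/mol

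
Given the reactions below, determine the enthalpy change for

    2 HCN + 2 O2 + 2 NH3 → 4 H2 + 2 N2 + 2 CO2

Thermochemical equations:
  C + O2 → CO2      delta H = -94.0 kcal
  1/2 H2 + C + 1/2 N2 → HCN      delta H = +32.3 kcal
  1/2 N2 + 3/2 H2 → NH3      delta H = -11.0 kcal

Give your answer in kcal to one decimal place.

delta H = -230.6 kcal

equation 1 × 2: (2)·(-94.0) = -188.0 kcal
equation 2 reversed and × 2: (-2)·(+32.3) = -64.6 kcal
equation 3 reversed and × 2: (-2)·(-11.0) = +22.0 kcal
delta H = (2)·(-94.0) + (-2)·(+32.3) + (-2)·(-11.0) = -230.6 kcal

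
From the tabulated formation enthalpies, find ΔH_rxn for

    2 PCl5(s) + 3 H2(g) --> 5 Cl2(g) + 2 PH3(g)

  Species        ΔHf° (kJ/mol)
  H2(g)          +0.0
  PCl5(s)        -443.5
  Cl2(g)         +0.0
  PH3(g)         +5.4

ΔH_rxn = 897.8 kJ/mol

ΔH°rxn = Σ nΔHf°(products) − Σ nΔHf°(reactants).
Products: 5·(+0.0) + 2·(+5.4) = +10.8
Reactants: 2·(-443.5) + 3·(+0.0) = -887.0
ΔH_rxn = (+10.8) − (-887.0) = 897.8 kJ/mol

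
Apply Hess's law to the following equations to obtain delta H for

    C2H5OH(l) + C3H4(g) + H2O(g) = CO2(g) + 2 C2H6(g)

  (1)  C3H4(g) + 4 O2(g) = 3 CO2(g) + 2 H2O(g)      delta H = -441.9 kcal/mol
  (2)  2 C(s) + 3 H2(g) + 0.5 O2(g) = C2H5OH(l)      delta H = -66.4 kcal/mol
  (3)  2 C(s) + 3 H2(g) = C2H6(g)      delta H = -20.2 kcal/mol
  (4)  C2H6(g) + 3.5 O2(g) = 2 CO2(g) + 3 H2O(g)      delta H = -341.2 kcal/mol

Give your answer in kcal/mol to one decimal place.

delta H = -54.5 kcal/mol

(1) as written: -441.9 kcal/mol
(2) reversed: +66.4 kcal/mol
(3) as written: -20.2 kcal/mol
(4) reversed: +341.2 kcal/mol
Since enthalpy is a state function, delta H = (-441.9) + (+66.4) + (-20.2) + (+341.2) = -54.5 kcal/mol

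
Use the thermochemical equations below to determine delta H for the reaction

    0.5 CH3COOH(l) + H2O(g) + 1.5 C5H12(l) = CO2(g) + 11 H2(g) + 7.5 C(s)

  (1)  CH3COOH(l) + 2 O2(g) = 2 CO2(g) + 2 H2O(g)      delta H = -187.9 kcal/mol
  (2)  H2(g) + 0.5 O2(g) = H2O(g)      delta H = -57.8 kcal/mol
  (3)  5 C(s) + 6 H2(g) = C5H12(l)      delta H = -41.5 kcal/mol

delta H = 83.9 kcal/mol

(1) × 1/2 (×1/2 to match 1/2 CH3COOH(l) in the target): (1/2)·(-187.9) = -93.95 kcal/mol
(2) reversed and × 2: (-2)·(-57.8) = +115.6 kcal/mol
(3) reversed and × 3/2 (reverse to put C5H12(l) on the reactant side; ×3/2 to match 3/2 C5H12(l) in the target): (-3/2)·(-41.5) = +62.25 kcal/mol
delta H = (1/2)·(-187.9) + (-2)·(-57.8) + (-3/2)·(-41.5) = 83.9 kcal/mol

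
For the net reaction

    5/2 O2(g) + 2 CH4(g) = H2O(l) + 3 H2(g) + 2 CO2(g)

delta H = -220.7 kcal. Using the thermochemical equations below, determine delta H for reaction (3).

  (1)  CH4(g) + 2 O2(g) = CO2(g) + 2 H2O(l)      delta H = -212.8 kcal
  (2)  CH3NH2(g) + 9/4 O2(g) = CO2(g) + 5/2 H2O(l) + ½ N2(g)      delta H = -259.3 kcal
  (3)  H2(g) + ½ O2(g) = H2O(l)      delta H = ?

delta H = -68.3 kcal

(1) × 2 (×2 to match 2 CH4(g) in the target): (2)·(-212.8) = -425.6 kcal
(2): not needed (CH3NH2(g) appears nowhere else).
(3) reversed and × 3 (reverse to put H2(g) on the product side; ×3 to match 3 H2(g) in the target): contributes −3·x
-220.7 = (-425.6) − 3·x
x = (-220.7 − (-425.6)) / (-3) = -68.3 kcal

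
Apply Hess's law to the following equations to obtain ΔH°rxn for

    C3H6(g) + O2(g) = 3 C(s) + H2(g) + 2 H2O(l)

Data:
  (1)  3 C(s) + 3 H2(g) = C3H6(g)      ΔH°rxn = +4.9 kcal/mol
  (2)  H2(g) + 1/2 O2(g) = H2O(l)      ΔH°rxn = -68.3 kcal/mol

ΔH°rxn = -141.5 kcal/mol

(1) reversed: -4.9 kcal/mol
(2) × 2: (2)·(-68.3) = -136.6 kcal/mol
Since enthalpy is a state function, ΔH°rxn = (-1)·(+4.9) + (2)·(-68.3) = -141.5 kcal/mol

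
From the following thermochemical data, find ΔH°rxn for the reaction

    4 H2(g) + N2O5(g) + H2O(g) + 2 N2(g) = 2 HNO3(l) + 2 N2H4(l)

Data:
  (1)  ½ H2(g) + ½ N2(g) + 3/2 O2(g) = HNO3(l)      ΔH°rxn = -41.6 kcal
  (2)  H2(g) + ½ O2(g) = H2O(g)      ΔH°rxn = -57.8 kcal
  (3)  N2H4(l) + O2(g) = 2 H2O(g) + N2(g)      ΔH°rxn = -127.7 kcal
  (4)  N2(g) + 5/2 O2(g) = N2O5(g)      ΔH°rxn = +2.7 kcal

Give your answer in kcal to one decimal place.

ΔH°rxn = -3.9 kcal

(1) × 2: (2)·(-41.6) = -83.2 kcal
(2) × 3: (3)·(-57.8) = -173.4 kcal
(3) reversed and × 2: (-2)·(-127.7) = +255.4 kcal
(4) reversed: -2.7 kcal
Summing the manipulated equations, ΔH°rxn = (-83.2) + (-173.4) + (+255.4) + (-2.7) = -3.9 kcal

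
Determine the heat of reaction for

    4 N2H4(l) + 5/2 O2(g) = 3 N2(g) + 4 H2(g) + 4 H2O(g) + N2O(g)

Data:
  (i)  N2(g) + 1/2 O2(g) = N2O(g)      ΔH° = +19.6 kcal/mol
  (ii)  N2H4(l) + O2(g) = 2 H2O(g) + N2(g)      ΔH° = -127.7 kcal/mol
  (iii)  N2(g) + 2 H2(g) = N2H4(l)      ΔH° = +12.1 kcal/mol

(i) as written (N2O(g) already on the product side): +19.6 kcal/mol
(ii) × 2 (scale by 2 for the 4 H2O(g)): (2)·(-127.7) = -255.4 kcal/mol
(iii) reversed and × 2 (H2(g) must end up as a product; scale by 2 for the 4 H2(g)): (-2)·(+12.1) = -24.2 kcal/mol
Combining the equations, ΔH° = (1)·(+19.6) + (2)·(-127.7) + (-2)·(+12.1) = -260.0 kcal/mol

ΔH° = -260.0 kcal/mol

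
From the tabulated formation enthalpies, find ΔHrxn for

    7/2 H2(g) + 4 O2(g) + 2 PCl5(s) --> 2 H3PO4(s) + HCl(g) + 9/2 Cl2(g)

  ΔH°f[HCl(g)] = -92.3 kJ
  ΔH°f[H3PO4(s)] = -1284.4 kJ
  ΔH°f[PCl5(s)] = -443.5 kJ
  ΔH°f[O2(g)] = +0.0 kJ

Products: 2·(-1284.4) + 1·(-92.3) + 9/2·(+0.0) = -2661.1
Reactants: 7/2·(+0.0) + 4·(+0.0) + 2·(-443.5) = -887.0
ΔHrxn = (-2661.1) − (-887.0) = -1774.1 kJ

ΔHrxn = -1774.1 kJ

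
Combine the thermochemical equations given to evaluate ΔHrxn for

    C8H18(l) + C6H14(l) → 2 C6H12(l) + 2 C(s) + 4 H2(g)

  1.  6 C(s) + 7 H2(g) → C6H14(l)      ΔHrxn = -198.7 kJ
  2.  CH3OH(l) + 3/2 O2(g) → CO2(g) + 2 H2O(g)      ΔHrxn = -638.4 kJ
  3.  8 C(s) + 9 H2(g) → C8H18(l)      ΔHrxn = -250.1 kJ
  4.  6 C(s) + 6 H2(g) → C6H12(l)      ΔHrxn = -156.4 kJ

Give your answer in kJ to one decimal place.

eq. 1 reversed (reverse to put C6H14(l) on the reactant side): +198.7 kJ
eq. 2: not needed (CH3OH(l) appears nowhere else).
eq. 3 reversed (C8H18(l) must end up as a reactant): +250.1 kJ
eq. 4 × 2 (scale by 2 for the 2 C6H12(l)): (2)·(-156.4) = -312.8 kJ
ΔHrxn = (-1)·(-198.7) + (-1)·(-250.1) + (2)·(-156.4) = 136.0 kJ

ΔHrxn = 136.0 kJ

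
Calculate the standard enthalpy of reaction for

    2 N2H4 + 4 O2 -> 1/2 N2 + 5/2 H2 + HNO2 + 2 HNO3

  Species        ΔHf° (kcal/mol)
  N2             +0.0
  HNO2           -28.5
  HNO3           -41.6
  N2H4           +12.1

Products: 1/2·(+0.0) + 5/2·(+0.0) + 1·(-28.5) + 2·(-41.6) = -111.7
Reactants: 2·(+12.1) + 4·(+0.0) = +24.2
ΔH°rxn = (-111.7) − (+24.2) = -135.9 kcal/mol

ΔH°rxn = -135.9 kcal/mol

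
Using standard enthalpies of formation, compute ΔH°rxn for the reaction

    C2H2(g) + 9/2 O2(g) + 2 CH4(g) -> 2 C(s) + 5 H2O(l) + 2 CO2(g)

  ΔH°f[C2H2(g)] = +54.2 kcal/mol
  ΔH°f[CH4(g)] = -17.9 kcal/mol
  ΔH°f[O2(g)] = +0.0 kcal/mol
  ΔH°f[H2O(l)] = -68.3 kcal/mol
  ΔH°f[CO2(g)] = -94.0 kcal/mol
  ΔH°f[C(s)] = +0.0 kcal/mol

Products: 2·(+0.0) + 5·(-68.3) + 2·(-94.0) = -529.5
Reactants: 1·(+54.2) + 9/2·(+0.0) + 2·(-17.9) = +18.4
ΔH°rxn = (-529.5) − (+18.4) = -547.9 kcal/mol

ΔH°rxn = -547.9 kcal/mol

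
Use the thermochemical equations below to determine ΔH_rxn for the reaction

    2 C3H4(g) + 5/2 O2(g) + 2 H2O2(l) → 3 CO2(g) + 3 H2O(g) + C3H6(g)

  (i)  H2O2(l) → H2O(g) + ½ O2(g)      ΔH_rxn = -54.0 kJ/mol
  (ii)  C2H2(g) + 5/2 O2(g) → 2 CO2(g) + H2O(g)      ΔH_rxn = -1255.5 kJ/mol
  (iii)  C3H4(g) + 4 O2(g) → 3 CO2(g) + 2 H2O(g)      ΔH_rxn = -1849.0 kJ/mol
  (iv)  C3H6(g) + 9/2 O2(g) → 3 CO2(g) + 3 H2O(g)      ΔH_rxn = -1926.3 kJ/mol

(i) × 2: (2)·(-54.0) = -108.0 kJ/mol
(ii): not needed.
(iii) × 2: (2)·(-1849.0) = -3698.0 kJ/mol
(iv) reversed: +1926.3 kJ/mol
By Hess's law, ΔH_rxn = (-108.0) + (-3698.0) + (+1926.3) = -1879.7 kJ/mol

ΔH_rxn = -1879.7 kJ/mol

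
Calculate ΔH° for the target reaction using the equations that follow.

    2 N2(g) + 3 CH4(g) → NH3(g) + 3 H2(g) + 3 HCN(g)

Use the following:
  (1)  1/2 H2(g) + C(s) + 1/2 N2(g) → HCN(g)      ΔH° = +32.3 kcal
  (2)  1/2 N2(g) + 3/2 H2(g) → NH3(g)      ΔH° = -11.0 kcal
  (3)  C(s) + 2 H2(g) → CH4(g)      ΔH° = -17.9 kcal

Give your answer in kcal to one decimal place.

ΔH° = 139.6 kcal

(1) × 3: (3)·(+32.3) = +96.9 kcal
(2) as written: -11.0 kcal
(3) reversed and × 3: (-3)·(-17.9) = +53.7 kcal
By Hess's law, ΔH° = (3)·(+32.3) + (1)·(-11.0) + (-3)·(-17.9) = 139.6 kcal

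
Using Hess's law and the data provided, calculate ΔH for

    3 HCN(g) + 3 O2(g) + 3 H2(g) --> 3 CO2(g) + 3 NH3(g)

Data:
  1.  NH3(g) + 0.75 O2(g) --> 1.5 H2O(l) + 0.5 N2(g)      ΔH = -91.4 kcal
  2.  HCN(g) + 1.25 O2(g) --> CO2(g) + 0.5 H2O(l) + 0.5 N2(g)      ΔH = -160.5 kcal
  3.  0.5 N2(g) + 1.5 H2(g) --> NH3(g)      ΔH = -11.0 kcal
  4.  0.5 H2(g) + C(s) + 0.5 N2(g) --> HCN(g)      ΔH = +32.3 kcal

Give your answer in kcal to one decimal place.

eq. 1 reversed: +91.4 kcal
eq. 2 × 3: (3)·(-160.5) = -481.5 kcal
eq. 3 × 2: (2)·(-11.0) = -22.0 kcal
eq. 4: not needed.
Since enthalpy is a state function, ΔH = (-1)·(-91.4) + (3)·(-160.5) + (2)·(-11.0) = -412.1 kcal

ΔH = -412.1 kcal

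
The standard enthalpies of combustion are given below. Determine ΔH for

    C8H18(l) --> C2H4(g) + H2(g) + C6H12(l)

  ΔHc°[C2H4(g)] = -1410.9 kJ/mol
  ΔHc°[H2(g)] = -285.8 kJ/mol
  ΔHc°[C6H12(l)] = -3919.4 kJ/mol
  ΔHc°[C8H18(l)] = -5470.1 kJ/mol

ΔH = 146.0 kJ/mol

Using ΔH = Σ nΔHc°(reactants) − Σ nΔHc°(products):
= [1·(-5470.1)] − [1·(-1410.9) + 1·(-285.8) + 1·(-3919.4)]
= 146.0 kJ/mol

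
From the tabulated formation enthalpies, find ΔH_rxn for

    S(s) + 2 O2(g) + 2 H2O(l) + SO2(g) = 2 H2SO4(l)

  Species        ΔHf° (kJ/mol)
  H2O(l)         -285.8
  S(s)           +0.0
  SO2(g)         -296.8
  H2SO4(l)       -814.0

ΔH°rxn = Σ nΔHf°(products) − Σ nΔHf°(reactants).
Products: 2·(-814.0) = -1628.0
Reactants: 1·(+0.0) + 2·(+0.0) + 2·(-285.8) + 1·(-296.8) = -868.4
ΔH_rxn = (-1628.0) − (-868.4) = -759.6 kJ/mol

ΔH_rxn = -759.6 kJ/mol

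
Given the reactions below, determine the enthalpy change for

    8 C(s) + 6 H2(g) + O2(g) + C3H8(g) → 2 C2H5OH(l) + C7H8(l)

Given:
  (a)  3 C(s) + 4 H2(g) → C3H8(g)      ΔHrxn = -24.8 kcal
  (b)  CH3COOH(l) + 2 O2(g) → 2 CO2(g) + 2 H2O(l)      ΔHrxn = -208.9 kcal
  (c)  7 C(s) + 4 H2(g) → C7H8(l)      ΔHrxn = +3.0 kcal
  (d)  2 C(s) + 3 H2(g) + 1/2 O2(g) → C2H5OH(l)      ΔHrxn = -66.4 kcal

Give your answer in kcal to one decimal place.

ΔHrxn = -105.0 kcal

(a) reversed (reverse to put C3H8(g) on the reactant side): +24.8 kcal
(b): not needed (CO2(g) appears nowhere else).
(c) as written (C7H8(l) already on the product side): +3.0 kcal
(d) × 2 (×2 to match 2 C2H5OH(l) in the target): (2)·(-66.4) = -132.8 kcal
Summing the manipulated equations, ΔHrxn = (+24.8) + (+3.0) + (-132.8) = -105.0 kcal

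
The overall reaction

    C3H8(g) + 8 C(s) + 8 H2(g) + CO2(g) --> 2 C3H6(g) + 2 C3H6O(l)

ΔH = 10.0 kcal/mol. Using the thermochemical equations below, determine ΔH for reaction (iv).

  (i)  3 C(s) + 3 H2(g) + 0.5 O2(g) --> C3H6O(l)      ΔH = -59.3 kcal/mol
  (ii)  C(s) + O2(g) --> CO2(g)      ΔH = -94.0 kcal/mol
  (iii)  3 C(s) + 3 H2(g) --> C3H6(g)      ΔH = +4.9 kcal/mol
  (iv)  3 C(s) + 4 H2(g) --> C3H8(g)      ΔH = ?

ΔH = -24.8 kcal/mol

(i) × 2: (2)·(-59.3) = -118.6 kcal/mol
(ii) reversed: +94.0 kcal/mol
(iii) × 2: (2)·(+4.9) = +9.8 kcal/mol
(iv) reversed: contributes −x
+10.0 = (-118.6) + (+94.0) + (+9.8) − x
x = (+10.0 − (-14.8)) / (-1) = -24.8 kcal/mol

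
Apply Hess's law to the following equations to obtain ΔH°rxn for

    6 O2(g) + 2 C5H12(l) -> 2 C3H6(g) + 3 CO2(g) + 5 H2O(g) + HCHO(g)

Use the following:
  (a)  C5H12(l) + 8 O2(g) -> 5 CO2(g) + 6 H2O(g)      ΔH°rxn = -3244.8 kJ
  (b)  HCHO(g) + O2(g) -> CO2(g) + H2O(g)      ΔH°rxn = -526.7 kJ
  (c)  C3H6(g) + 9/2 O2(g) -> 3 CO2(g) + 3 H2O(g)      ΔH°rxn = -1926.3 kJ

(a) × 2 (×2 to match 2 C5H12(l) in the target): (2)·(-3244.8) = -6489.6 kJ
(b) reversed (reverse to put HCHO(g) on the product side): +526.7 kJ
(c) reversed and × 2 (reverse to put C3H6(g) on the product side; ×2 to match 2 C3H6(g) in the target): (-2)·(-1926.3) = +3852.6 kJ
By Hess's law, ΔH°rxn = (2)·(-3244.8) + (-1)·(-526.7) + (-2)·(-1926.3) = -2110.3 kJ

ΔH°rxn = -2110.3 kJ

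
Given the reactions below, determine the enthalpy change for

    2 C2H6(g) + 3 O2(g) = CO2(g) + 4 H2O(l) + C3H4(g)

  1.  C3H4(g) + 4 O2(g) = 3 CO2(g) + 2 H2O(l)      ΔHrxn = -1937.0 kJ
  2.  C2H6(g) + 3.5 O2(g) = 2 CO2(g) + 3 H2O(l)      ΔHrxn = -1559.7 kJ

eq. 1 reversed (C3H4(g) must end up as a product): +1937.0 kJ
eq. 2 × 2 (scale by 2 for the 2 C2H6(g)): (2)·(-1559.7) = -3119.4 kJ
ΔHrxn = (+1937.0) + (-3119.4) = -1182.4 kJ

ΔHrxn = -1182.4 kJ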